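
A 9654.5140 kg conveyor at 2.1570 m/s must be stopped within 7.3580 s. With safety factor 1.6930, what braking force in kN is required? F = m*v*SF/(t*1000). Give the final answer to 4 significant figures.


F = 9654.5140 * 2.1570 / 7.3580 * 1.6930 / 1000
F = 4.792 kN


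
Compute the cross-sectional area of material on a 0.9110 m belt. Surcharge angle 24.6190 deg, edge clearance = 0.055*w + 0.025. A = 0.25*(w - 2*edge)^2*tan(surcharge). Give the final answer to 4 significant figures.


edge = 0.055*0.9110 + 0.025 = 0.075105 m
ew = 0.9110 - 2*0.075105 = 0.76079 m
A = 0.25 * 0.76079^2 * tan(24.6190 deg)
A = 0.06631 m^2


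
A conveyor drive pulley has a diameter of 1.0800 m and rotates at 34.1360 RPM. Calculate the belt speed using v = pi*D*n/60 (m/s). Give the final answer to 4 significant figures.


v = pi * 1.0800 * 34.1360 / 60
v = 1.930 m/s


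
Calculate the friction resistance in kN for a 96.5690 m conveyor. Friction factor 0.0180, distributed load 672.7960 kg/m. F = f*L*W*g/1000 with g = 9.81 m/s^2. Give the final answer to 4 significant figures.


F = 0.0180 * 96.5690 * 672.7960 * 9.81 / 1000
F = 11.47 kN


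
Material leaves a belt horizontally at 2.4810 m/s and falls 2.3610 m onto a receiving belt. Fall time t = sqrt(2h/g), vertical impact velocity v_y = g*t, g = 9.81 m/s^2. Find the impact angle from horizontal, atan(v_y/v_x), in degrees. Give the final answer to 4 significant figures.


t = sqrt(2*2.3610/9.81) = 0.693791 s
v_y = 9.81 * 0.693791 = 6.80609 m/s
angle = atan(6.80609 / 2.4810) = 69.97 deg


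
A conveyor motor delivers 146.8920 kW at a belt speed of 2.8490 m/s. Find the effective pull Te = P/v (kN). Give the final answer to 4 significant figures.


Te = P / v = 146.8920 / 2.8490
Te = 51.56 kN


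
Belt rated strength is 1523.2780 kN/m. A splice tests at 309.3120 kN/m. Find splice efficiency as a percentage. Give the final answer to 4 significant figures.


Eff = 309.3120 / 1523.2780 * 100
Eff = 20.31 %


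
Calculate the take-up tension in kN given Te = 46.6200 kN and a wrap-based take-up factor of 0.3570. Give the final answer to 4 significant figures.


T_tu = 46.6200 * 0.3570
T_tu = 16.64 kN


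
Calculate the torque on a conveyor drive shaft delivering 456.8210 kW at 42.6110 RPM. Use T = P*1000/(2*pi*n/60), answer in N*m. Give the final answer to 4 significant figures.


omega = 2*pi*42.6110/60 = 4.46221 rad/s
T = 456.8210*1000 / 4.46221
T = 102400 N*m


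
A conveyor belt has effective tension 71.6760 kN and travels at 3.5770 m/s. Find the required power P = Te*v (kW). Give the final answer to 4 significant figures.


P = Te * v = 71.6760 * 3.5770
P = 256.4 kW


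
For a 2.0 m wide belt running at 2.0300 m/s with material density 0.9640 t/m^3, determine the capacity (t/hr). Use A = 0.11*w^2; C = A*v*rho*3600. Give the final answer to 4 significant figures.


A = 0.11 * 2.0^2 = 0.44 m^2
C = 0.44 * 2.0300 * 0.9640 * 3600
C = 3100 t/hr


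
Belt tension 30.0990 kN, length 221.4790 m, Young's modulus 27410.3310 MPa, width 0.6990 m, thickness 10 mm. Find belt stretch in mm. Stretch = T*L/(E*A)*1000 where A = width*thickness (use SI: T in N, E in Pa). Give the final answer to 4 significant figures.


A = 0.6990 * 0.01 = 0.00699 m^2
Stretch = 30.0990*1000 * 221.4790 / (27410.3310e6 * 0.00699) * 1000
Stretch = 34.79 mm


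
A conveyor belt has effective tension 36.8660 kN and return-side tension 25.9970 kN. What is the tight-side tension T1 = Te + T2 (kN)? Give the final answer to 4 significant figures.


T1 = Te + T2 = 36.8660 + 25.9970
T1 = 62.86 kN


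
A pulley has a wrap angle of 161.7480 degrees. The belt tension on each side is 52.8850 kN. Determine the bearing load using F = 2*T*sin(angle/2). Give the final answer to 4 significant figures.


F = 2 * 52.8850 * sin(161.7480/2 deg)
F = 104.4 kN


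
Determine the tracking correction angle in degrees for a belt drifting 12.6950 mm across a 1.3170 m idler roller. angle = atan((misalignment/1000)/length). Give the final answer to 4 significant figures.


misalign_m = 12.6950 / 1000 = 0.012695 m
angle = atan(0.012695 / 1.3170)
angle = 0.5523 deg


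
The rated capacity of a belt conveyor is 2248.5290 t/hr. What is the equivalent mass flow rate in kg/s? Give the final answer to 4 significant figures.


m_dot = 2248.5290 * 1000 / 3600
m_dot = 624.6 kg/s


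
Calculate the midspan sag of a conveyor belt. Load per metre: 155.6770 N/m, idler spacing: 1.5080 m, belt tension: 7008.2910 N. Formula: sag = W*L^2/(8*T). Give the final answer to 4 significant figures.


sag = 155.6770 * 1.5080^2 / (8 * 7008.2910)
sag = 0.006314 m


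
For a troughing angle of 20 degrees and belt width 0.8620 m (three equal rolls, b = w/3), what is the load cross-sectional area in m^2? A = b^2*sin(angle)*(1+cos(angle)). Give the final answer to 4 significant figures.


b = 0.8620/3 = 0.287333 m
A = 0.287333^2 * sin(20 deg) * (1 + cos(20 deg))
A = 0.05477 m^2


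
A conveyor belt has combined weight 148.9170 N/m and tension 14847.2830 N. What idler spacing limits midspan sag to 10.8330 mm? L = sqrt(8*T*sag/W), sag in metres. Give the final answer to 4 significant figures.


sag = 10.8330/1000 = 0.010833 m
L = sqrt(8 * 14847.2830 * 0.010833 / 148.9170)
L = 2.939 m


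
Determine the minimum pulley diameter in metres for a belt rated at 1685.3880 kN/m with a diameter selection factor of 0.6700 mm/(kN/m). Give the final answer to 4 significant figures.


D = 1685.3880 * 0.6700 / 1000
D = 1.129 m


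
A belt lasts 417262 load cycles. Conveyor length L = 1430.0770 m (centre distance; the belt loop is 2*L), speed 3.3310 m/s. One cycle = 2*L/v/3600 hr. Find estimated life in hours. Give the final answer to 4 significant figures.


cycle_time = 2 * 1430.0770 / 3.3310 / 3600 = 0.238513 hr
life = 417262 * 0.238513 = 99520 hours


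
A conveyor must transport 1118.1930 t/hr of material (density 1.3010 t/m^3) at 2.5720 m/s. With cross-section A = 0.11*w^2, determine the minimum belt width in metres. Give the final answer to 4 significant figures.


A_req = 1118.1930 / (2.5720 * 1.3010 * 3600) = 0.0928252 m^2
w = sqrt(0.0928252 / 0.11)
w = 0.9186 m


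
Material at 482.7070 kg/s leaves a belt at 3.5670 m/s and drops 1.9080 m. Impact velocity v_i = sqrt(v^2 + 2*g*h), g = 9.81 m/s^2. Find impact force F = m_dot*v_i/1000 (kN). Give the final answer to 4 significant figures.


v_i = sqrt(3.5670^2 + 2*9.81*1.9080) = 7.08226 m/s
F = 482.7070 * 7.08226 / 1000
F = 3.419 kN


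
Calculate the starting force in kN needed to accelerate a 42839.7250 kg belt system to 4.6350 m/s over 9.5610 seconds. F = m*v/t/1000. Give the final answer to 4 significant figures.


F = 42839.7250 * 4.6350 / 9.5610 / 1000
F = 20.77 kN


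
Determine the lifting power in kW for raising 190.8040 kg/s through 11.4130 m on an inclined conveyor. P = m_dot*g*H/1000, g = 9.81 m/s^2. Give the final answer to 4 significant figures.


P = 190.8040 * 9.81 * 11.4130 / 1000
P = 21.36 kW


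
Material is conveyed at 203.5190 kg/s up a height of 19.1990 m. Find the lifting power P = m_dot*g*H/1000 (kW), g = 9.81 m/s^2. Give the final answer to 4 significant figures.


P = 203.5190 * 9.81 * 19.1990 / 1000
P = 38.33 kW


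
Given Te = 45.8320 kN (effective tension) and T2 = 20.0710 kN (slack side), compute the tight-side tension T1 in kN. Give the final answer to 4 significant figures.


T1 = Te + T2 = 45.8320 + 20.0710
T1 = 65.90 kN


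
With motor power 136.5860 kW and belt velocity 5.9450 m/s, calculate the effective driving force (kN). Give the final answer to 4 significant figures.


Te = P / v = 136.5860 / 5.9450
Te = 22.97 kN


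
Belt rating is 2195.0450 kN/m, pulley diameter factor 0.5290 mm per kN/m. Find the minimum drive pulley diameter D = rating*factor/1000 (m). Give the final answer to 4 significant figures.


D = 2195.0450 * 0.5290 / 1000
D = 1.161 m


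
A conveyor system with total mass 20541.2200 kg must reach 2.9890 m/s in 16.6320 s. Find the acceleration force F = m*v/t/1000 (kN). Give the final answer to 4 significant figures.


F = 20541.2200 * 2.9890 / 16.6320 / 1000
F = 3.692 kN


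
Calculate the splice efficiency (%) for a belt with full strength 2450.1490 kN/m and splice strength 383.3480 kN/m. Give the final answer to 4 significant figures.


Eff = 383.3480 / 2450.1490 * 100
Eff = 15.65 %


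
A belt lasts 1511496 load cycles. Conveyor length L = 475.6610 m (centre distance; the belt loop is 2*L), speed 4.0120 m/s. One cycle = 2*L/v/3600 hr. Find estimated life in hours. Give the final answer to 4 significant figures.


cycle_time = 2 * 475.6610 / 4.0120 / 3600 = 0.0658664 hr
life = 1511496 * 0.0658664 = 99560 hours


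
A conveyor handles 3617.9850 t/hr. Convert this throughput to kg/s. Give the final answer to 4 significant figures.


m_dot = 3617.9850 * 1000 / 3600
m_dot = 1005 kg/s


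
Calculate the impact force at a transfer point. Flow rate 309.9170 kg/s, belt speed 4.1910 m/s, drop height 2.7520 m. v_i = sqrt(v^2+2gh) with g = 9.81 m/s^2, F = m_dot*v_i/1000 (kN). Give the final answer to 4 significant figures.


v_i = sqrt(4.1910^2 + 2*9.81*2.7520) = 8.45924 m/s
F = 309.9170 * 8.45924 / 1000
F = 2.622 kN


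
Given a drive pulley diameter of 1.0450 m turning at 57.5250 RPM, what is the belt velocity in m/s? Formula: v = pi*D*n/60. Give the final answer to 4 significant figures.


v = pi * 1.0450 * 57.5250 / 60
v = 3.148 m/s


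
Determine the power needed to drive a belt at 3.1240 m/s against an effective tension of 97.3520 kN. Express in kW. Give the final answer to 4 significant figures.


P = Te * v = 97.3520 * 3.1240
P = 304.1 kW


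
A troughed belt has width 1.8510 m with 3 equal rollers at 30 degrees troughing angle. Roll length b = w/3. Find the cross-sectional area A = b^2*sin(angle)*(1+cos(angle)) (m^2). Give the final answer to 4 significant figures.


b = 1.8510/3 = 0.617 m
A = 0.617^2 * sin(30 deg) * (1 + cos(30 deg))
A = 0.3552 m^2


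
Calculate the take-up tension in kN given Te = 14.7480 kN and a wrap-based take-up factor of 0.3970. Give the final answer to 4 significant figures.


T_tu = 14.7480 * 0.3970
T_tu = 5.855 kN


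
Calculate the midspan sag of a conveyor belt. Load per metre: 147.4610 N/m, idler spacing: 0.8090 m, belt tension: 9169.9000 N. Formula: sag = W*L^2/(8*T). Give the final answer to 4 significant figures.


sag = 147.4610 * 0.8090^2 / (8 * 9169.9000)
sag = 0.001316 m


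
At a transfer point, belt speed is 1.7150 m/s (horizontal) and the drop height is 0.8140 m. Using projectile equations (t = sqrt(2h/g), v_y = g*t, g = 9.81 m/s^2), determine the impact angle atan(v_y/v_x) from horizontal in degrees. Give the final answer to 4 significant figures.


t = sqrt(2*0.8140/9.81) = 0.407373 s
v_y = 9.81 * 0.407373 = 3.99633 m/s
angle = atan(3.99633 / 1.7150) = 66.77 deg


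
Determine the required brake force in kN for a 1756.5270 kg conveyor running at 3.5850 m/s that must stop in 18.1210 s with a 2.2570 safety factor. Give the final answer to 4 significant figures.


F = 1756.5270 * 3.5850 / 18.1210 * 2.2570 / 1000
F = 0.7843 kN


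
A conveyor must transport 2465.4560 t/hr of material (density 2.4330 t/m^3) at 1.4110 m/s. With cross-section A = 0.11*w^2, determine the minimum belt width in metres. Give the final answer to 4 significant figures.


A_req = 2465.4560 / (1.4110 * 2.4330 * 3600) = 0.199492 m^2
w = sqrt(0.199492 / 0.11)
w = 1.347 m


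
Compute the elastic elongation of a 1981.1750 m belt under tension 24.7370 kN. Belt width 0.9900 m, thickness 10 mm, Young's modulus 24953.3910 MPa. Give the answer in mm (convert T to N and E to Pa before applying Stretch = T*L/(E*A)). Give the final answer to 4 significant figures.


A = 0.9900 * 0.01 = 0.00990 m^2
Stretch = 24.7370*1000 * 1981.1750 / (24953.3910e6 * 0.00990) * 1000
Stretch = 198.4 mm


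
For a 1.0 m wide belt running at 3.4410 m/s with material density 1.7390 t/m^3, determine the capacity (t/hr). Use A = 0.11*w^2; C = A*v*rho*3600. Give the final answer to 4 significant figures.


A = 0.11 * 1.0^2 = 0.11 m^2
C = 0.11 * 3.4410 * 1.7390 * 3600
C = 2370 t/hr


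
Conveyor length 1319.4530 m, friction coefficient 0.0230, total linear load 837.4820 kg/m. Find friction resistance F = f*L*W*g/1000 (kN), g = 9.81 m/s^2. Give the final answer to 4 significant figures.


F = 0.0230 * 1319.4530 * 837.4820 * 9.81 / 1000
F = 249.3 kN


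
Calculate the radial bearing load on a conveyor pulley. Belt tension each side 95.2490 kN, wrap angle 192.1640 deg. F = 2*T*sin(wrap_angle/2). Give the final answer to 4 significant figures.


F = 2 * 95.2490 * sin(192.1640/2 deg)
F = 189.4 kN


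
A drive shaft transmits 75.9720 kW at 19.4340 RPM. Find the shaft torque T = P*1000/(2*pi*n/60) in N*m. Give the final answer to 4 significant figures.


omega = 2*pi*19.4340/60 = 2.03512 rad/s
T = 75.9720*1000 / 2.03512
T = 37330 N*m


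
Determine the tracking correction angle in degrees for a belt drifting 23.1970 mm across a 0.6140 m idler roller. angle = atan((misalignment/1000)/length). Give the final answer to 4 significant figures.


misalign_m = 23.1970 / 1000 = 0.023197 m
angle = atan(0.023197 / 0.6140)
angle = 2.164 deg


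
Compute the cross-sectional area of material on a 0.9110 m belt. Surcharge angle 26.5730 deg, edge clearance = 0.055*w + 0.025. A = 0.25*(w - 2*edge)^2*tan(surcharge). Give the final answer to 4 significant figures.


edge = 0.055*0.9110 + 0.025 = 0.075105 m
ew = 0.9110 - 2*0.075105 = 0.76079 m
A = 0.25 * 0.76079^2 * tan(26.5730 deg)
A = 0.07238 m^2


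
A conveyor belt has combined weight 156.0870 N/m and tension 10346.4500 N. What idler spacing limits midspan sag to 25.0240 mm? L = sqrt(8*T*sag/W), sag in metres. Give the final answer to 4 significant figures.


sag = 25.0240/1000 = 0.025024 m
L = sqrt(8 * 10346.4500 * 0.025024 / 156.0870)
L = 3.643 m


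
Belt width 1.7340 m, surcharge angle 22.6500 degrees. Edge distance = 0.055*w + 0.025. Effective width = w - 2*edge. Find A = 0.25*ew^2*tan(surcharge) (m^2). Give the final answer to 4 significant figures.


edge = 0.055*1.7340 + 0.025 = 0.12037 m
ew = 1.7340 - 2*0.12037 = 1.49326 m
A = 0.25 * 1.49326^2 * tan(22.6500 deg)
A = 0.2326 m^2


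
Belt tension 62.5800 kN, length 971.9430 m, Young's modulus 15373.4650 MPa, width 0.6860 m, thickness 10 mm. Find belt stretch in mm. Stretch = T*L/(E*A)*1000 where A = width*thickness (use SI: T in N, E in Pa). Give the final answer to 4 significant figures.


A = 0.6860 * 0.01 = 0.00686 m^2
Stretch = 62.5800*1000 * 971.9430 / (15373.4650e6 * 0.00686) * 1000
Stretch = 576.7 mm


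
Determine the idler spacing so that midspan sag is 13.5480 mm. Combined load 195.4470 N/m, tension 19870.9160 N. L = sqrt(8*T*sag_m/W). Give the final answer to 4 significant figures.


sag = 13.5480/1000 = 0.013548 m
L = sqrt(8 * 19870.9160 * 0.013548 / 195.4470)
L = 3.320 m


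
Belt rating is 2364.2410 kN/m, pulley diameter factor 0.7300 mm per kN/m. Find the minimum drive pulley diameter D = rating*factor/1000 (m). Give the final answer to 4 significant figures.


D = 2364.2410 * 0.7300 / 1000
D = 1.726 m


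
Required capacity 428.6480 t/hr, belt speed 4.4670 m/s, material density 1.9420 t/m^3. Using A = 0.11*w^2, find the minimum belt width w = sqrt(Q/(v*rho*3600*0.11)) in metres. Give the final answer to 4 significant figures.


A_req = 428.6480 / (4.4670 * 1.9420 * 3600) = 0.0137257 m^2
w = sqrt(0.0137257 / 0.11)
w = 0.3532 m


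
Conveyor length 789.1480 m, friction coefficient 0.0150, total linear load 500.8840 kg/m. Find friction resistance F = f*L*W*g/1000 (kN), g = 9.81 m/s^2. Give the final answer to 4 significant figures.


F = 0.0150 * 789.1480 * 500.8840 * 9.81 / 1000
F = 58.16 kN


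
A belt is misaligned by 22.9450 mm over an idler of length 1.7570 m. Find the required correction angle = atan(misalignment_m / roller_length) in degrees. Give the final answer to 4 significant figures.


misalign_m = 22.9450 / 1000 = 0.022945 m
angle = atan(0.022945 / 1.7570)
angle = 0.7482 deg


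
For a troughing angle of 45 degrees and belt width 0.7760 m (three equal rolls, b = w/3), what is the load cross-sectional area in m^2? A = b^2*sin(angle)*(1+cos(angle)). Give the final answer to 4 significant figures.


b = 0.7760/3 = 0.258667 m
A = 0.258667^2 * sin(45 deg) * (1 + cos(45 deg))
A = 0.08077 m^2


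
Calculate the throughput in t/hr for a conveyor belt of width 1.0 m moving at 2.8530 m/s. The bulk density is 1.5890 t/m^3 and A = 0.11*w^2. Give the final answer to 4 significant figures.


A = 0.11 * 1.0^2 = 0.11 m^2
C = 0.11 * 2.8530 * 1.5890 * 3600
C = 1795 t/hr


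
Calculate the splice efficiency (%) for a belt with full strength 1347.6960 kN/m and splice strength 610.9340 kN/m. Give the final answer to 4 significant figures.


Eff = 610.9340 / 1347.6960 * 100
Eff = 45.33 %


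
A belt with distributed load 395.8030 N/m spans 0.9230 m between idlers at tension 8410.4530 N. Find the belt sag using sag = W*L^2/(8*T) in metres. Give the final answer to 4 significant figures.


sag = 395.8030 * 0.9230^2 / (8 * 8410.4530)
sag = 0.005012 m


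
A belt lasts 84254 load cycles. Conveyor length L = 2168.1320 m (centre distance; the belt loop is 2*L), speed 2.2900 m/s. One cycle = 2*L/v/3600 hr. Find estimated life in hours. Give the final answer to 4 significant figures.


cycle_time = 2 * 2168.1320 / 2.2900 / 3600 = 0.52599 hr
life = 84254 * 0.52599 = 44320 hours


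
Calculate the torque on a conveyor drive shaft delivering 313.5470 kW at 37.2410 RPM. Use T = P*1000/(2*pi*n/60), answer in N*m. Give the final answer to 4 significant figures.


omega = 2*pi*37.2410/60 = 3.89987 rad/s
T = 313.5470*1000 / 3.89987
T = 80400 N*m


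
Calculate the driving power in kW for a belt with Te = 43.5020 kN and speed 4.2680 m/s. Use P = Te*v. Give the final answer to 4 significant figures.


P = Te * v = 43.5020 * 4.2680
P = 185.7 kW


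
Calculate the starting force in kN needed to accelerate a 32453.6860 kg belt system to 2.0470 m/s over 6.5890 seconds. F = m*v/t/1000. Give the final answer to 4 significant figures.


F = 32453.6860 * 2.0470 / 6.5890 / 1000
F = 10.08 kN


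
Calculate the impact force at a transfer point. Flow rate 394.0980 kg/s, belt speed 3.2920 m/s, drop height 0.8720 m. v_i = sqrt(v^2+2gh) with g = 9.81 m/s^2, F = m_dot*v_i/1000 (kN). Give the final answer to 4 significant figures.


v_i = sqrt(3.2920^2 + 2*9.81*0.8720) = 5.28639 m/s
F = 394.0980 * 5.28639 / 1000
F = 2.083 kN


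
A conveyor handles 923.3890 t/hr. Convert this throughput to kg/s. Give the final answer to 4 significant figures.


m_dot = 923.3890 * 1000 / 3600
m_dot = 256.5 kg/s


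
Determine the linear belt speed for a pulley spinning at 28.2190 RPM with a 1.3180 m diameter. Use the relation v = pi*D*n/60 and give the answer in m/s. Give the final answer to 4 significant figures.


v = pi * 1.3180 * 28.2190 / 60
v = 1.947 m/s


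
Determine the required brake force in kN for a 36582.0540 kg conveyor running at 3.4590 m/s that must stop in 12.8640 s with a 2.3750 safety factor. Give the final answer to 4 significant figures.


F = 36582.0540 * 3.4590 / 12.8640 * 2.3750 / 1000
F = 23.36 kN


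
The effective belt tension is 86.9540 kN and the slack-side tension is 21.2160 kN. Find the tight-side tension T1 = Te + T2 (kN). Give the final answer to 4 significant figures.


T1 = Te + T2 = 86.9540 + 21.2160
T1 = 108.2 kN


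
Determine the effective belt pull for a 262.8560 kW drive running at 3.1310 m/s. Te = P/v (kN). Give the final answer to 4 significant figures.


Te = P / v = 262.8560 / 3.1310
Te = 83.95 kN


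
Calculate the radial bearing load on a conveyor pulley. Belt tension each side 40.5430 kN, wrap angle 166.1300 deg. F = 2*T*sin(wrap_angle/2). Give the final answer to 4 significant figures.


F = 2 * 40.5430 * sin(166.1300/2 deg)
F = 80.49 kN


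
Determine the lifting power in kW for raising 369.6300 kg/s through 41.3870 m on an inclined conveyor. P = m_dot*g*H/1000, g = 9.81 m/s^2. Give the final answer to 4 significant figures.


P = 369.6300 * 9.81 * 41.3870 / 1000
P = 150.1 kW


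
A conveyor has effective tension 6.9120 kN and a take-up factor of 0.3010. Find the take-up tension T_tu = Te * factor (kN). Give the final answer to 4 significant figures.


T_tu = 6.9120 * 0.3010
T_tu = 2.081 kN


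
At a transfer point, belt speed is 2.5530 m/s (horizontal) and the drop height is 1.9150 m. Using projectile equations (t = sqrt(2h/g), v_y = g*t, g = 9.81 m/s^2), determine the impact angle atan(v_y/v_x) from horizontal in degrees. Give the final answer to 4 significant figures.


t = sqrt(2*1.9150/9.81) = 0.624834 s
v_y = 9.81 * 0.624834 = 6.12962 m/s
angle = atan(6.12962 / 2.5530) = 67.39 deg


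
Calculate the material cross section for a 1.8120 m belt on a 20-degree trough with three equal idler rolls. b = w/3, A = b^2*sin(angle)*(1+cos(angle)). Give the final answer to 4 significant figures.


b = 1.8120/3 = 0.604 m
A = 0.604^2 * sin(20 deg) * (1 + cos(20 deg))
A = 0.2420 m^2


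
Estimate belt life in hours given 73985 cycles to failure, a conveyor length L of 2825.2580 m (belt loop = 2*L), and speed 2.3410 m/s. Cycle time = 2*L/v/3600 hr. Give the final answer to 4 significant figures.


cycle_time = 2 * 2825.2580 / 2.3410 / 3600 = 0.670477 hr
life = 73985 * 0.670477 = 49610 hours


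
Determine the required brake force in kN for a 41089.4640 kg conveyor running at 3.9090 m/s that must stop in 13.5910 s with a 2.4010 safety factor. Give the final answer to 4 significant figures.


F = 41089.4640 * 3.9090 / 13.5910 * 2.4010 / 1000
F = 28.38 kN


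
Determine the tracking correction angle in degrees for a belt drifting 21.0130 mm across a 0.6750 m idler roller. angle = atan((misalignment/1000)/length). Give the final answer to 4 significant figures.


misalign_m = 21.0130 / 1000 = 0.021013 m
angle = atan(0.021013 / 0.6750)
angle = 1.783 deg


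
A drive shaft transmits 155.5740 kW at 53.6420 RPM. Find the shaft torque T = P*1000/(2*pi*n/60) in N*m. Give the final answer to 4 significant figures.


omega = 2*pi*53.6420/60 = 5.61738 rad/s
T = 155.5740*1000 / 5.61738
T = 27700 N*m


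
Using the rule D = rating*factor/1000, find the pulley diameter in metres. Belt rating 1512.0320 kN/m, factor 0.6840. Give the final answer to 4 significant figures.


D = 1512.0320 * 0.6840 / 1000
D = 1.034 m


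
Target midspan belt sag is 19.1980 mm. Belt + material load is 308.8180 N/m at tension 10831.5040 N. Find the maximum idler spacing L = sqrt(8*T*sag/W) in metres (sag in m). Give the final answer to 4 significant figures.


sag = 19.1980/1000 = 0.019198 m
L = sqrt(8 * 10831.5040 * 0.019198 / 308.8180)
L = 2.321 m


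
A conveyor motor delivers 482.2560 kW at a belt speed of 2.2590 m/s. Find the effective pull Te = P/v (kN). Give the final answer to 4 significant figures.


Te = P / v = 482.2560 / 2.2590
Te = 213.5 kN


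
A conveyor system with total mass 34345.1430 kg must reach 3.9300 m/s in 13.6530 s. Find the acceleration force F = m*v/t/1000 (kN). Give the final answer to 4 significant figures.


F = 34345.1430 * 3.9300 / 13.6530 / 1000
F = 9.886 kN


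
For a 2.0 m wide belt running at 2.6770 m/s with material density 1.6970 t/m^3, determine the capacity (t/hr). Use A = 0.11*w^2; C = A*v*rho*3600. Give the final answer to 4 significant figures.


A = 0.11 * 2.0^2 = 0.44 m^2
C = 0.44 * 2.6770 * 1.6970 * 3600
C = 7196 t/hr


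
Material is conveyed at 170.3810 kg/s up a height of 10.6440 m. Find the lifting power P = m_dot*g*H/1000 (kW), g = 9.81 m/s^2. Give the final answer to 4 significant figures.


P = 170.3810 * 9.81 * 10.6440 / 1000
P = 17.79 kW


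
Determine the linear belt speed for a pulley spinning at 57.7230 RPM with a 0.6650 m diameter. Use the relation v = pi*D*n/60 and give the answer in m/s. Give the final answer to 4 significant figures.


v = pi * 0.6650 * 57.7230 / 60
v = 2.010 m/s


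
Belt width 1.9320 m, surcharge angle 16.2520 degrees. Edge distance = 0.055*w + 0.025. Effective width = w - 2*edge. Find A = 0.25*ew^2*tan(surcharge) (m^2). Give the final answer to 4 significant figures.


edge = 0.055*1.9320 + 0.025 = 0.13126 m
ew = 1.9320 - 2*0.13126 = 1.66948 m
A = 0.25 * 1.66948^2 * tan(16.2520 deg)
A = 0.2031 m^2


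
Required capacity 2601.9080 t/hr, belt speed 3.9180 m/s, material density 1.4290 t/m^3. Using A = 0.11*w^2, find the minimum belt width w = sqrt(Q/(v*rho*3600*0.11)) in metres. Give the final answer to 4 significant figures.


A_req = 2601.9080 / (3.9180 * 1.4290 * 3600) = 0.12909 m^2
w = sqrt(0.12909 / 0.11)
w = 1.083 m


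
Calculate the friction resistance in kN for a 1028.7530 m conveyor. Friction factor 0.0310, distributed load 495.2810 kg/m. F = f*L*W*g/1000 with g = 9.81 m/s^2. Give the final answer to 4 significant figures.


F = 0.0310 * 1028.7530 * 495.2810 * 9.81 / 1000
F = 155.0 kN


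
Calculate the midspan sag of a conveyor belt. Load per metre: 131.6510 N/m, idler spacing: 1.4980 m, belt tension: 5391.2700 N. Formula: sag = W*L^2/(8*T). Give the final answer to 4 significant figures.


sag = 131.6510 * 1.4980^2 / (8 * 5391.2700)
sag = 0.006850 m


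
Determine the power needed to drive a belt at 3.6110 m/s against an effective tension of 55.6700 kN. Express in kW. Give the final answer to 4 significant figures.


P = Te * v = 55.6700 * 3.6110
P = 201.0 kW


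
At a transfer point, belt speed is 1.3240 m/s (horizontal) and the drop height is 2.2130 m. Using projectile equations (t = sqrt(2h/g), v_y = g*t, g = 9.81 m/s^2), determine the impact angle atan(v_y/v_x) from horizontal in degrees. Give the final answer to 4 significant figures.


t = sqrt(2*2.2130/9.81) = 0.671694 s
v_y = 9.81 * 0.671694 = 6.58932 m/s
angle = atan(6.58932 / 1.3240) = 78.64 deg


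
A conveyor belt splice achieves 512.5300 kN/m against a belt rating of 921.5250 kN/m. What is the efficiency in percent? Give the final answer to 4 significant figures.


Eff = 512.5300 / 921.5250 * 100
Eff = 55.62 %


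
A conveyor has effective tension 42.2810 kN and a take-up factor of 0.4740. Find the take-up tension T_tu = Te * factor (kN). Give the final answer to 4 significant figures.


T_tu = 42.2810 * 0.4740
T_tu = 20.04 kN


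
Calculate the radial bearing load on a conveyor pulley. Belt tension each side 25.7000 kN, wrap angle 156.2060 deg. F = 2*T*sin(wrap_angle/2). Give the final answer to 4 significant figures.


F = 2 * 25.7000 * sin(156.2060/2 deg)
F = 50.30 kN


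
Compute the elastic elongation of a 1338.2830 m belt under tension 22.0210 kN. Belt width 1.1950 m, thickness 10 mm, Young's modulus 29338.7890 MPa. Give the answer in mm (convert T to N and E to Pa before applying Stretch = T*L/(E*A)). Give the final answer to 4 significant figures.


A = 1.1950 * 0.01 = 0.01195 m^2
Stretch = 22.0210*1000 * 1338.2830 / (29338.7890e6 * 0.01195) * 1000
Stretch = 84.06 mm


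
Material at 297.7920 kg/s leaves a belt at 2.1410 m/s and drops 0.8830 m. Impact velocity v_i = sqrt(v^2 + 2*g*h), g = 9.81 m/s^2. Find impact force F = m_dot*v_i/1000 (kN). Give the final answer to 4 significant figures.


v_i = sqrt(2.1410^2 + 2*9.81*0.8830) = 4.68063 m/s
F = 297.7920 * 4.68063 / 1000
F = 1.394 kN


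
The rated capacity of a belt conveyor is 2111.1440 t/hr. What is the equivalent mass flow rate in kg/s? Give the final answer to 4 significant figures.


m_dot = 2111.1440 * 1000 / 3600
m_dot = 586.4 kg/s


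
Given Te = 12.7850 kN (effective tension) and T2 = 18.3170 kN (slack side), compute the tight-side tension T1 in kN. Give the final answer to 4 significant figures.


T1 = Te + T2 = 12.7850 + 18.3170
T1 = 31.10 kN


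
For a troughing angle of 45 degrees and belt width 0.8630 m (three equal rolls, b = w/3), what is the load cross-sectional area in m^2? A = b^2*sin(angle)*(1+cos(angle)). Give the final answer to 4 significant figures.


b = 0.8630/3 = 0.287667 m
A = 0.287667^2 * sin(45 deg) * (1 + cos(45 deg))
A = 0.09989 m^2


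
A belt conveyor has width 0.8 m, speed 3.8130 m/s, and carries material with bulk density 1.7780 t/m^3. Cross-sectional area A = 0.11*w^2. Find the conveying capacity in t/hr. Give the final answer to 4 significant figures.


A = 0.11 * 0.8^2 = 0.0704 m^2
C = 0.0704 * 3.8130 * 1.7780 * 3600
C = 1718 t/hr


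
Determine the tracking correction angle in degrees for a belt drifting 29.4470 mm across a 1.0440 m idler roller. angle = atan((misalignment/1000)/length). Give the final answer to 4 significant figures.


misalign_m = 29.4470 / 1000 = 0.029447 m
angle = atan(0.029447 / 1.0440)
angle = 1.616 deg


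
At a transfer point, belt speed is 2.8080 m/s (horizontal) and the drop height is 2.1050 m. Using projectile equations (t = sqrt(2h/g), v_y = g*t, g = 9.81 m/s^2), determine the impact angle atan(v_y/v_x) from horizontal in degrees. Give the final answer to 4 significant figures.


t = sqrt(2*2.1050/9.81) = 0.655098 s
v_y = 9.81 * 0.655098 = 6.42651 m/s
angle = atan(6.42651 / 2.8080) = 66.40 deg


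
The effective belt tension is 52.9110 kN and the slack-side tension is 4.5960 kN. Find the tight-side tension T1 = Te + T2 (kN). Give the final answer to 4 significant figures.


T1 = Te + T2 = 52.9110 + 4.5960
T1 = 57.51 kN


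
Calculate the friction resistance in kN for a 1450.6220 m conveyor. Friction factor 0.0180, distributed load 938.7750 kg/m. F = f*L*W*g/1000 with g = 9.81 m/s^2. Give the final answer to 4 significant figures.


F = 0.0180 * 1450.6220 * 938.7750 * 9.81 / 1000
F = 240.5 kN


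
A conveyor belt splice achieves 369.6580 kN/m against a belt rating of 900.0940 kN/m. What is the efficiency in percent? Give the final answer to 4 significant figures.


Eff = 369.6580 / 900.0940 * 100
Eff = 41.07 %


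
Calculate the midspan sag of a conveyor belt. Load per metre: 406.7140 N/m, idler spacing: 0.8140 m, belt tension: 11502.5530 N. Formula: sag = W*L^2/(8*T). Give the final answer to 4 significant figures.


sag = 406.7140 * 0.8140^2 / (8 * 11502.5530)
sag = 0.002929 m


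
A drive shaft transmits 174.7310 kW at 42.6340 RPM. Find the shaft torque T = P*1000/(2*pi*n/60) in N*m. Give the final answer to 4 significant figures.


omega = 2*pi*42.6340/60 = 4.46462 rad/s
T = 174.7310*1000 / 4.46462
T = 39140 N*m


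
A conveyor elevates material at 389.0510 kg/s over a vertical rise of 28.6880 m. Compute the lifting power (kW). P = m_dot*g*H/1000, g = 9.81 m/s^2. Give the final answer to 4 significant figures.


P = 389.0510 * 9.81 * 28.6880 / 1000
P = 109.5 kW


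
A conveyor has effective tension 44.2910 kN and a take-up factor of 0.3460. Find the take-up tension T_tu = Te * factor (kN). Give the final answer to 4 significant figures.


T_tu = 44.2910 * 0.3460
T_tu = 15.32 kN


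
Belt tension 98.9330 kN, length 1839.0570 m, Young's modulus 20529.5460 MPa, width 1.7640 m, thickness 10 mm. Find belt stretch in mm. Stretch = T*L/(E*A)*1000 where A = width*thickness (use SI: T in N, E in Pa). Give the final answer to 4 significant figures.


A = 1.7640 * 0.01 = 0.01764 m^2
Stretch = 98.9330*1000 * 1839.0570 / (20529.5460e6 * 0.01764) * 1000
Stretch = 502.4 mm


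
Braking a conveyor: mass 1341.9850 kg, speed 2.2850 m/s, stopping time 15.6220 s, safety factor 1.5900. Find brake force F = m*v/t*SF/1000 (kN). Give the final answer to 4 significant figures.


F = 1341.9850 * 2.2850 / 15.6220 * 1.5900 / 1000
F = 0.3121 kN


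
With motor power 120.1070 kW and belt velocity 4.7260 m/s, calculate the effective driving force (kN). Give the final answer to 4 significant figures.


Te = P / v = 120.1070 / 4.7260
Te = 25.41 kN


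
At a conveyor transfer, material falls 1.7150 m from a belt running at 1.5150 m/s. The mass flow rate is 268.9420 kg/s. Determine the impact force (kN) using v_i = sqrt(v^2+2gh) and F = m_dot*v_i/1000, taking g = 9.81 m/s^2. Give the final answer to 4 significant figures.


v_i = sqrt(1.5150^2 + 2*9.81*1.7150) = 5.99529 m/s
F = 268.9420 * 5.99529 / 1000
F = 1.612 kN


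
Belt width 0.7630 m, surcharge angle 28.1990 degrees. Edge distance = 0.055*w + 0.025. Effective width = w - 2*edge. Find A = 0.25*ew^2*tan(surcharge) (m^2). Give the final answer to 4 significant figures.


edge = 0.055*0.7630 + 0.025 = 0.066965 m
ew = 0.7630 - 2*0.066965 = 0.62907 m
A = 0.25 * 0.62907^2 * tan(28.1990 deg)
A = 0.05304 m^2


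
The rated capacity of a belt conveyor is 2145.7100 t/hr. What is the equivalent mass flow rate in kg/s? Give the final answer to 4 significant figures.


m_dot = 2145.7100 * 1000 / 3600
m_dot = 596.0 kg/s


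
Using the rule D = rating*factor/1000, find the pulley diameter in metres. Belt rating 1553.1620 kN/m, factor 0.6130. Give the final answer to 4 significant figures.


D = 1553.1620 * 0.6130 / 1000
D = 0.9521 m


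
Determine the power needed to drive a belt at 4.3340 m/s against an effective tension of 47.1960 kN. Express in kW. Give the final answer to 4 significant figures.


P = Te * v = 47.1960 * 4.3340
P = 204.5 kW


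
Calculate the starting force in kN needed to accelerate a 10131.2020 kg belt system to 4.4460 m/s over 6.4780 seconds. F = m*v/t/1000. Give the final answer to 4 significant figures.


F = 10131.2020 * 4.4460 / 6.4780 / 1000
F = 6.953 kN


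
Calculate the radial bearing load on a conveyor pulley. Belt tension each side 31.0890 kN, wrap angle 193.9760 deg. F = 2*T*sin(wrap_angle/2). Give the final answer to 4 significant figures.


F = 2 * 31.0890 * sin(193.9760/2 deg)
F = 61.72 kN


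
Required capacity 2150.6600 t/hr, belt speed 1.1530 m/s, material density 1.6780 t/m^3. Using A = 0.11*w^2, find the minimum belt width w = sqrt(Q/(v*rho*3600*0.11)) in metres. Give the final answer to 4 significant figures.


A_req = 2150.6600 / (1.1530 * 1.6780 * 3600) = 0.308779 m^2
w = sqrt(0.308779 / 0.11)
w = 1.675 m


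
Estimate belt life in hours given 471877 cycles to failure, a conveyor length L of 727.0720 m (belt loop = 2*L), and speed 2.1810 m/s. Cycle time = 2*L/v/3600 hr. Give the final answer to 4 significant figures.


cycle_time = 2 * 727.0720 / 2.1810 / 3600 = 0.185204 hr
life = 471877 * 0.185204 = 87390 hours


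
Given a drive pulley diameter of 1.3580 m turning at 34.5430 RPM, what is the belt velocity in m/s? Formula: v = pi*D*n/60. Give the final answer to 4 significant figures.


v = pi * 1.3580 * 34.5430 / 60
v = 2.456 m/s


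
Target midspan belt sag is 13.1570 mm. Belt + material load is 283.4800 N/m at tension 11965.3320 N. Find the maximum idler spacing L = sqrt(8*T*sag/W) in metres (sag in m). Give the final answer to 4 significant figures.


sag = 13.1570/1000 = 0.013157 m
L = sqrt(8 * 11965.3320 * 0.013157 / 283.4800)
L = 2.108 m


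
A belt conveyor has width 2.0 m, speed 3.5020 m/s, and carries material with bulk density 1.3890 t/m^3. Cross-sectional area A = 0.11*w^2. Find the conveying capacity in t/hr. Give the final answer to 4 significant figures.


A = 0.11 * 2.0^2 = 0.44 m^2
C = 0.44 * 3.5020 * 1.3890 * 3600
C = 7705 t/hr


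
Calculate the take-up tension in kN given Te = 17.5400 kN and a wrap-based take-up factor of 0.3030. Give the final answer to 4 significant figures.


T_tu = 17.5400 * 0.3030
T_tu = 5.315 kN


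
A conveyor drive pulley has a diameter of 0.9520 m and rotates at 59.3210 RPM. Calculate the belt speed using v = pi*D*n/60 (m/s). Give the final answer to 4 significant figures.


v = pi * 0.9520 * 59.3210 / 60
v = 2.957 m/s


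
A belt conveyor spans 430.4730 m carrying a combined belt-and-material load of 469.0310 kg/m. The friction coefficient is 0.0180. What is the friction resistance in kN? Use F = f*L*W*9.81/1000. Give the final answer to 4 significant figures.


F = 0.0180 * 430.4730 * 469.0310 * 9.81 / 1000
F = 35.65 kN


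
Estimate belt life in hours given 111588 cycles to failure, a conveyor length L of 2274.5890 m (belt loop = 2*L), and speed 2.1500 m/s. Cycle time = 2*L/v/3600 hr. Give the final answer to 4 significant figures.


cycle_time = 2 * 2274.5890 / 2.1500 / 3600 = 0.587749 hr
life = 111588 * 0.587749 = 65590 hours


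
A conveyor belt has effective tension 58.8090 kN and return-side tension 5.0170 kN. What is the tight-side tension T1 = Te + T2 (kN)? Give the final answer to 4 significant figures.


T1 = Te + T2 = 58.8090 + 5.0170
T1 = 63.83 kN


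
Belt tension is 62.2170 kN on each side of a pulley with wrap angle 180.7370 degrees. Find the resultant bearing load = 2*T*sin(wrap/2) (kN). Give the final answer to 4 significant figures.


F = 2 * 62.2170 * sin(180.7370/2 deg)
F = 124.4 kN


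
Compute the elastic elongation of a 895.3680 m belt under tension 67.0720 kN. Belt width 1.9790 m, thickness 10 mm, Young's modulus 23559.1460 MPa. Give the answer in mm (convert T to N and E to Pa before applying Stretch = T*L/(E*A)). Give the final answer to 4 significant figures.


A = 1.9790 * 0.01 = 0.01979 m^2
Stretch = 67.0720*1000 * 895.3680 / (23559.1460e6 * 0.01979) * 1000
Stretch = 128.8 mm


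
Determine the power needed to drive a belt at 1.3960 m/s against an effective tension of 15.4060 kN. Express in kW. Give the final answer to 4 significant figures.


P = Te * v = 15.4060 * 1.3960
P = 21.51 kW


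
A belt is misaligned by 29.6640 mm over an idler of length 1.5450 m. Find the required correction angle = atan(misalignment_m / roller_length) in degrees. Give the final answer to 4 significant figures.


misalign_m = 29.6640 / 1000 = 0.029664 m
angle = atan(0.029664 / 1.5450)
angle = 1.100 deg


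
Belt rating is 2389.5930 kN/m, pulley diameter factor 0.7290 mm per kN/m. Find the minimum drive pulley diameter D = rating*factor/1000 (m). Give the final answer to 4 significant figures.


D = 2389.5930 * 0.7290 / 1000
D = 1.742 m


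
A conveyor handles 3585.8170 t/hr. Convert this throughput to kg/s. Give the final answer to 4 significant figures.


m_dot = 3585.8170 * 1000 / 3600
m_dot = 996.1 kg/s


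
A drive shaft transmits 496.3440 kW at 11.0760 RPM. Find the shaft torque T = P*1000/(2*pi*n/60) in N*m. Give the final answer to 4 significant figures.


omega = 2*pi*11.0760/60 = 1.15988 rad/s
T = 496.3440*1000 / 1.15988
T = 427900 N*m


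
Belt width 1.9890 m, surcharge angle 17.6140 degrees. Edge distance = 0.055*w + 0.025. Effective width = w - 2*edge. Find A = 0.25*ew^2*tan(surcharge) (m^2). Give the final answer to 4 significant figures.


edge = 0.055*1.9890 + 0.025 = 0.134395 m
ew = 1.9890 - 2*0.134395 = 1.72021 m
A = 0.25 * 1.72021^2 * tan(17.6140 deg)
A = 0.2349 m^2


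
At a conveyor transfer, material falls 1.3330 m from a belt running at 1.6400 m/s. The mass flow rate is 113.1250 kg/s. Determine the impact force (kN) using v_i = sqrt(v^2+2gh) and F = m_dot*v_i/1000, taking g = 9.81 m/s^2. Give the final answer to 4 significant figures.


v_i = sqrt(1.6400^2 + 2*9.81*1.3330) = 5.37057 m/s
F = 113.1250 * 5.37057 / 1000
F = 0.6075 kN


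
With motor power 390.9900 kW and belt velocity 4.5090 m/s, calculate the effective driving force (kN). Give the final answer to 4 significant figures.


Te = P / v = 390.9900 / 4.5090
Te = 86.71 kN


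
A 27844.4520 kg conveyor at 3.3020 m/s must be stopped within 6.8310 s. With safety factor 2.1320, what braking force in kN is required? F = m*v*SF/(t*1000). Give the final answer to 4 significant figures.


F = 27844.4520 * 3.3020 / 6.8310 * 2.1320 / 1000
F = 28.70 kN


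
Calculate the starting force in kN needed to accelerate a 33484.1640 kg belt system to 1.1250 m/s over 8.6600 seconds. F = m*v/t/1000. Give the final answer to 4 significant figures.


F = 33484.1640 * 1.1250 / 8.6600 / 1000
F = 4.350 kN
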